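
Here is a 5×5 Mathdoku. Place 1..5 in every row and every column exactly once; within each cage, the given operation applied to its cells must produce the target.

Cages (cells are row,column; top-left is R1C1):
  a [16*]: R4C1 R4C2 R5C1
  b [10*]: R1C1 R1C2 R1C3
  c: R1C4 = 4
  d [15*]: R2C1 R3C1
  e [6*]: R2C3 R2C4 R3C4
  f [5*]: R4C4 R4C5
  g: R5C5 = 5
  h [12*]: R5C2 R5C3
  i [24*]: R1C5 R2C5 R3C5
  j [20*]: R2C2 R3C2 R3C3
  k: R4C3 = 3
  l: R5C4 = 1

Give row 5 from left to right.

Cage c is a single given cell, so R1C4 = 4.
K is a freebie, so R4C3 = 3.
Column 3 now contains 3, which forces R5C3 = 4.
L is a freebie, leaving R5C4 = 1.
Cage g is a single given cell, so R5C5 = 5.
Cage e has product 6, leaving R2C3 = 1.
The 3 cells of cage a must have product 16, so R4C1 = 4.
Cage a needs product 16; hence R4C2 = 2.
Column 4 already has 1, leaving R4C4 = 5.
Column 5 already has 5, so R4C5 = 1.
4 is placed in row 5, which forces R5C1 = 2.
4 is placed in row 5; hence R5C2 = 3.
Cage b has product 10, so R1C3 = 2.
Row 1 now contains 2, leaving R1C5 = 3.
The 3 cells of cage j must have product 20; hence R2C2 = 4.
Row 2 now contains 4, leaving R2C5 = 2.
The 3 cells of cage j must have product 20, which forces R3C2 = 1.
The 3 cells of cage j must have product 20, leaving R3C3 = 5.
Column 5 now contains 2; hence R3C5 = 4.
Cage b has product 10; hence R1C1 = 1.
1 is placed in column 2, so R1C2 = 5.
The two cells of cage d must have product 15; hence R2C1 = 5.
2 is placed in row 2, leaving R2C4 = 3.
Row 3 now contains 5, leaving R3C1 = 3.
Cage e has product 6, leaving R3C4 = 2.
Completed grid: 1 5 2 4 3 / 5 4 1 3 2 / 3 1 5 2 4 / 4 2 3 5 1 / 2 3 4 1 5.

2 3 4 1 5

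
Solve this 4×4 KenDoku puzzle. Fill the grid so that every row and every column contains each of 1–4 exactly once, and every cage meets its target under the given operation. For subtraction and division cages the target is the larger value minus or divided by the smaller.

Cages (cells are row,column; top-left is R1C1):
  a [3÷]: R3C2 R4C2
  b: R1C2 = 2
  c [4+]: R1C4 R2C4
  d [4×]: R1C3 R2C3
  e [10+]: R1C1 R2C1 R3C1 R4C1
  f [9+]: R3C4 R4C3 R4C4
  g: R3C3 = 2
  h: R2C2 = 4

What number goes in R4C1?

Cage b is given, leaving R1C2 = 2.
Cage h is a single given cell, so R2C2 = 4.
Row 2 already has 4, which forces R2C3 = 1.
1 is placed in row 2, which forces R2C4 = 3.
Cage g is given, so R3C3 = 2.
Row 3 already has 2, which forces R3C4 = 4.
Column 3 now contains 1, so R1C3 = 4.
3 is placed in column 4; hence R1C4 = 1.
Row 2 now contains 3, which forces R2C1 = 2.
Column 3 now contains 4, which forces R4C3 = 3.
1 is placed in column 4, which forces R4C4 = 2.
1 is placed in row 1, leaving R1C1 = 3.
The 4 cells of cage e must have sum 10, which forces R3C1 = 1.
Cage a's pair has quotient 3, leaving R3C2 = 3.
Cage e has sum 10, so R4C1 = 4.
3 is placed in row 4, which forces R4C2 = 1.
Completed grid: 3 2 4 1 / 2 4 1 3 / 1 3 2 4 / 4 1 3 2.

4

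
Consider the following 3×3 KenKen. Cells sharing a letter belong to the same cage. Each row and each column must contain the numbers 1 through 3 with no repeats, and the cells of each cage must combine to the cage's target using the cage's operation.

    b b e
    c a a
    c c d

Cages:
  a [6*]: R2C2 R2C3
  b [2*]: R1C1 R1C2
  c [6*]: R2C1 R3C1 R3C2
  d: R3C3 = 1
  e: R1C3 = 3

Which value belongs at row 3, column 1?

Cage e is given, leaving R1C3 = 3.
3 is placed in column 3, which forces R2C3 = 2.
Cage d is a single given cell; hence R3C3 = 1.
Cage c has product 6, which forces R2C1 = 1.
2 is placed in row 2; hence R2C2 = 3.
Column 2 now contains 3, leaving R3C2 = 2.
Column 1 now contains 1; hence R1C1 = 2.
Column 2 now contains 2, so R1C2 = 1.
Row 3 now contains 2, so R3C1 = 3.
Completed grid: 2 1 3 / 1 3 2 / 3 2 1.

3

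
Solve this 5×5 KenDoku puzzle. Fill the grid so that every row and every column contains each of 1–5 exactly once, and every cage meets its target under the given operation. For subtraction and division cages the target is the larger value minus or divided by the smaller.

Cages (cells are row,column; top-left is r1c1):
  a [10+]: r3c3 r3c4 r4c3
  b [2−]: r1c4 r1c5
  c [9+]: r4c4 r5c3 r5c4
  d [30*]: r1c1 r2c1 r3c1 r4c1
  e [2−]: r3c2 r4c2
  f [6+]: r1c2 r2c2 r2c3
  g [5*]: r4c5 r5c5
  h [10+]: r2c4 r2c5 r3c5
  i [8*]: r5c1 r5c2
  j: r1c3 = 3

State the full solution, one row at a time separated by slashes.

5 1 3 2 4 / 3 4 1 5 2 / 1 5 2 4 3 / 2 3 4 1 5 / 4 2 5 3 1

Cage j is given, leaving r1c3 = 3.
In row 1, 5 can only go at r1c1, so r1c1 = 5.
Row 1 needs a 1, and only r1c2 is open for it.
The only place for 3 in row 5 is r5c4.
In column 1, 4 can only go at r5c1, so r5c1 = 4.
4 is placed in row 5, which forces r5c2 = 2.
Row 4 needs a 2, and only r4c1 is open for it.
In row 4, 3 can only go at r4c2, so r4c2 = 3.
Column 2 already has 3, leaving r2c2 = 4.
The 3 cells of cage f must have sum 6, so r2c3 = 1.
Column 2 already has 3, which forces r3c2 = 5.
Column 3 now contains 1, which forces r5c3 = 5.
Row 5 now contains 5; hence r5c5 = 1.
1 is placed in row 2; hence r2c1 = 3.
The 4 cells of cage d must have product 30, leaving r3c1 = 1.
Cage a needs sum 10, so r3c3 = 2.
Cage a has sum 10, which forces r3c4 = 4.
Row 3 now contains 2, which forces r3c5 = 3.
Column 3 already has 5, so r4c3 = 4.
The 3 cells of cage c must have sum 9; hence r4c4 = 1.
Column 5 already has 1, which forces r4c5 = 5.
4 is placed in column 4, which forces r1c4 = 2.
Cage b needs two cells with difference 2, which forces r1c5 = 4.
Cage h needs sum 10, so r2c4 = 5.
Column 5 already has 5, which forces r2c5 = 2.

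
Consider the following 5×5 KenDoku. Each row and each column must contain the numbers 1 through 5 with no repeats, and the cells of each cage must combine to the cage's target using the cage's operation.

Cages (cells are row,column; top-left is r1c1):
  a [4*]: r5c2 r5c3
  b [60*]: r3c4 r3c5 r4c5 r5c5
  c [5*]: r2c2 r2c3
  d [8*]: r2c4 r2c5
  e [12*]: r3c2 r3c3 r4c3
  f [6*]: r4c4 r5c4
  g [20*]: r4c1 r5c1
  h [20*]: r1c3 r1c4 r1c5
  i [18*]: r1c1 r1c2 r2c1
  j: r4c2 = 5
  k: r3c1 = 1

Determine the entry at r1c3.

4

Cage i has product 18, so r1c1 = 2.
Cage i needs product 18, so r1c2 = 3.
Cage i needs product 18, leaving r2c1 = 3.
K is a freebie, so r3c1 = 1.
J is a freebie, leaving r4c2 = 5.
Column 2 now contains 5; hence r2c2 = 1.
Cage c needs two cells with product 5, leaving r2c3 = 5.
Cage e has product 12; hence r3c3 = 3.
Row 4 now contains 5, leaving r4c1 = 4.
Cage g's pair has product 20, leaving r5c1 = 5.
Column 2 now contains 1, so r5c2 = 4.
Row 5 already has 4; hence r5c3 = 1.
Column 3 now contains 1, so r1c3 = 4.
Column 2 already has 4, which forces r3c2 = 2.
Column 3 now contains 1, leaving r4c3 = 2.
Row 4 now contains 2, leaving r4c4 = 3.
Row 4 already has 3; hence r4c5 = 1.
Column 4 already has 3, which forces r5c4 = 2.
2 is placed in row 5; hence r5c5 = 3.
Cage h has product 20, so r1c4 = 1.
1 is placed in column 5, leaving r1c5 = 5.
Column 4 already has 2, leaving r2c4 = 4.
The two cells of cage d must have product 8, leaving r2c5 = 2.
Column 4 already has 4, leaving r3c4 = 5.
5 is placed in column 5, which forces r3c5 = 4.
The full grid is 2 3 4 1 5 / 3 1 5 4 2 / 1 2 3 5 4 / 4 5 2 3 1 / 5 4 1 2 3.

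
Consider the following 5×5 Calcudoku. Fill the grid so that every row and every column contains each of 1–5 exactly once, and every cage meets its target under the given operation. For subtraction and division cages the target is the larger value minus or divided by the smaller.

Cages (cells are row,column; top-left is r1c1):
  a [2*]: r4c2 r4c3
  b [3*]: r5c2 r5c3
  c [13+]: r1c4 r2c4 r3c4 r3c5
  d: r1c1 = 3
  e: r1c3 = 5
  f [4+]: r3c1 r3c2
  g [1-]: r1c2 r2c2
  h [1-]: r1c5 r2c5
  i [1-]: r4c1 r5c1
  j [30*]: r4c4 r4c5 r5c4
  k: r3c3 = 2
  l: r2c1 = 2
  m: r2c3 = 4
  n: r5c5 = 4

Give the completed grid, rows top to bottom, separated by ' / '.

Cage d is given, which forces r1c1 = 3.
Cage e is a single given cell, leaving r1c3 = 5.
Cage l is given; hence r2c1 = 2.
Cage m is given, which forces r2c3 = 4.
Column 1 already has 3, so r3c1 = 1.
Row 3 now contains 1, which forces r3c2 = 3.
Cage k is a single given cell, so r3c3 = 2.
Column 3 now contains 2, so r4c3 = 1.
Column 2 now contains 3, so r5c2 = 1.
Column 3 already has 1, leaving r5c3 = 3.
Cage n is a single given cell, which forces r5c5 = 4.
Cage g's pair has difference 1; hence r1c2 = 4.
Cage c has sum 13, so r1c4 = 1.
The two cells of cage h must have difference 1; hence r1c5 = 2.
Column 2 now contains 1, which forces r2c2 = 5.
Cage c needs sum 13; hence r2c4 = 3.
3 is placed in row 2, so r2c5 = 1.
Cage c has sum 13, leaving r3c4 = 4.
Column 5 already has 4; hence r3c5 = 5.
Cage i's pair has difference 1; hence r4c1 = 4.
Row 4 already has 1, which forces r4c2 = 2.
2 is placed in row 4, which forces r4c4 = 5.
5 is placed in column 5, leaving r4c5 = 3.
Row 5 now contains 4, leaving r5c1 = 5.
Column 4 already has 5, which forces r5c4 = 2.

3 4 5 1 2 / 2 5 4 3 1 / 1 3 2 4 5 / 4 2 1 5 3 / 5 1 3 2 4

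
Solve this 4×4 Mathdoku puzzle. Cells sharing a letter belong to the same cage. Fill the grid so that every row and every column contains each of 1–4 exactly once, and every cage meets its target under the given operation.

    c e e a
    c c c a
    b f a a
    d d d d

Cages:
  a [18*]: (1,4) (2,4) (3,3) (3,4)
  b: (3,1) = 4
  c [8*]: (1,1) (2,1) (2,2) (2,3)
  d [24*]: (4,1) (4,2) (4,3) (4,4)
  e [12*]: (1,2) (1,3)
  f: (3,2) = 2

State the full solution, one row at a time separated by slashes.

Cage c has product 8, leaving (1,1) = 1.
Cage b is given, leaving (3,1) = 4.
F is a freebie, which forces (3,2) = 2.
Cage a has product 18; hence (3,3) = 3.
Row 3 already has 2; hence (3,4) = 1.
The two cells of cage e must have product 12; hence (1,2) = 3.
Column 3 now contains 3, leaving (1,3) = 4.
Row 1 now contains 3; hence (1,4) = 2.
4 is placed in column 1; hence (2,1) = 2.
Column 3 now contains 4, so (2,3) = 1.
Column 4 already has 2, which forces (2,4) = 3.
2 is placed in column 1, leaving (4,1) = 3.
Column 3 now contains 1, which forces (4,3) = 2.
Column 4 already has 3; hence (4,4) = 4.
1 is placed in row 2, leaving (2,2) = 4.
Row 4 already has 4; hence (4,2) = 1.

1 3 4 2 / 2 4 1 3 / 4 2 3 1 / 3 1 2 4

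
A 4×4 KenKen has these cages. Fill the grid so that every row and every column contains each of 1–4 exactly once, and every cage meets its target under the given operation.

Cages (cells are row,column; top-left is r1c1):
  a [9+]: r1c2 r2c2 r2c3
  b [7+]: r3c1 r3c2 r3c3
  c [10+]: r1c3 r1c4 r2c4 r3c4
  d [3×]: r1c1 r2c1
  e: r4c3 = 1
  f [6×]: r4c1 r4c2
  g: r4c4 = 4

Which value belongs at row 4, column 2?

E is a freebie, so r4c3 = 1.
Cage g is given, so r4c4 = 4.
The 4 cells of cage c must have sum 10; hence r1c3 = 4.
4 is placed in column 3; hence r3c3 = 2.
Cage a has sum 9, which forces r1c2 = 2.
Cage a needs sum 9, so r2c2 = 4.
Column 3 now contains 2, so r2c3 = 3.
Column 2 now contains 4, so r3c2 = 1.
1 is placed in row 3; hence r3c4 = 3.
2 is placed in column 2, so r4c2 = 3.
Cage d needs two cells with product 3; hence r1c1 = 3.
3 is placed in column 4; hence r1c4 = 1.
Row 2 already has 3; hence r2c1 = 1.
Cage c has sum 10, which forces r2c4 = 2.
1 is placed in row 3, which forces r3c1 = 4.
Row 4 now contains 3; hence r4c1 = 2.
Filled in: 3 2 4 1 / 1 4 3 2 / 4 1 2 3 / 2 3 1 4.

3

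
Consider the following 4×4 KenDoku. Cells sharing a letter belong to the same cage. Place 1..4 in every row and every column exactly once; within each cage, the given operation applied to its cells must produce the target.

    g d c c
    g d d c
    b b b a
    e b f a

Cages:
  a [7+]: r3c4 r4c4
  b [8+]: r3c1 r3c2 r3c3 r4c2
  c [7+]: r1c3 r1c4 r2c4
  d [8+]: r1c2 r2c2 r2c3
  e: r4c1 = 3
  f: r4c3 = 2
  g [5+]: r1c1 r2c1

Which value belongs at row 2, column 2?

Cage e is given, which forces r4c1 = 3.
F is a freebie, leaving r4c3 = 2.
Row 4 now contains 3, which forces r4c4 = 4.
Column 4 now contains 4, which forces r3c4 = 3.
Row 4 now contains 2, which forces r4c2 = 1.
The 3 cells of cage c must have sum 7, so r1c3 = 4.
4 is placed in column 3, which forces r3c3 = 1.
4 is placed in row 1, leaving r1c1 = 1.
4 is placed in row 1; hence r1c2 = 3.
1 is placed in row 1; hence r1c4 = 2.
The two cells of cage g must have sum 5; hence r2c1 = 4.
The 3 cells of cage d must have sum 8; hence r2c2 = 2.
1 is placed in column 3; hence r2c3 = 3.
2 is placed in column 4, which forces r2c4 = 1.
4 is placed in column 1, leaving r3c1 = 2.
Column 2 now contains 2, so r3c2 = 4.
Filled in: 1 3 4 2 / 4 2 3 1 / 2 4 1 3 / 3 1 2 4.

2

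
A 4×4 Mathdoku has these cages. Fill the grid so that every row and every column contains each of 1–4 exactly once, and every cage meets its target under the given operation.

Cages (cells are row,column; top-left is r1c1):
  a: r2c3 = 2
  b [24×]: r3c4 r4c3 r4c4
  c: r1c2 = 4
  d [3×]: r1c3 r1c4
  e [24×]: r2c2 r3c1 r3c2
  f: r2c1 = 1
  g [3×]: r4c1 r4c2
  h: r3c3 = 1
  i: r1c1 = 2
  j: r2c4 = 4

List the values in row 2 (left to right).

1 3 2 4

Cage i is a single given cell, leaving r1c1 = 2.
Cage c is given, so r1c2 = 4.
Cage f is a single given cell, so r2c1 = 1.
A is a freebie, leaving r2c3 = 2.
Cage j is a single given cell, leaving r2c4 = 4.
H is a freebie, which forces r3c3 = 1.
Column 1 already has 1, so r4c1 = 3.
3 is placed in row 4, leaving r4c2 = 1.
3 is placed in row 4, leaving r4c3 = 4.
3 is placed in row 4, leaving r4c4 = 2.
Column 3 now contains 1, which forces r1c3 = 3.
Cage d needs two cells with product 3, which forces r1c4 = 1.
2 is placed in row 2, leaving r2c2 = 3.
Column 1 already has 3, leaving r3c1 = 4.
The 3 cells of cage e must have product 24, leaving r3c2 = 2.
Column 4 already has 2, which forces r3c4 = 3.
The full grid is 2 4 3 1 / 1 3 2 4 / 4 2 1 3 / 3 1 4 2.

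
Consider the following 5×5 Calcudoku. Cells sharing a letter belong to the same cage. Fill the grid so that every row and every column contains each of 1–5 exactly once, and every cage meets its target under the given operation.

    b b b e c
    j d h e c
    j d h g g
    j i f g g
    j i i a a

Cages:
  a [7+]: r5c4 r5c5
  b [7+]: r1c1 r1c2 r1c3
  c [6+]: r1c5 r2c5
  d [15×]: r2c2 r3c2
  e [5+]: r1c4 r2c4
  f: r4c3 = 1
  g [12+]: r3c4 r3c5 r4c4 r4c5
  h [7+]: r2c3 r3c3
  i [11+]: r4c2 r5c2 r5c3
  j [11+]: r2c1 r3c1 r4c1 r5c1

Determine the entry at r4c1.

3

Cage f is a single given cell, which forces r4c3 = 1.
Row 1 needs a 3, and only r1c4 is open for it.
Cage e's pair has sum 5, so r2c4 = 2.
The only place for 5 in row 1 is r1c5.
Cage c's pair has sum 6, which forces r2c5 = 1.
Cage g has sum 12, so r3c4 = 1.
The 4 cells of cage j must have sum 11, which forces r5c1 = 1.
Cage b needs sum 7, which forces r1c2 = 1.
In row 2, 4 can only go at r2c3, so r2c3 = 4.
The 3 cells of cage b must have sum 7, which forces r1c1 = 4.
Column 3 already has 4, so r1c3 = 2.
Cage h needs two cells with sum 7, which forces r3c3 = 3.
3 is placed in column 3, leaving r5c3 = 5.
Row 5 already has 5, leaving r5c4 = 4.
The two cells of cage d must have product 15; hence r2c2 = 3.
Row 3 now contains 3, so r3c2 = 5.
Cage i has sum 11, so r4c2 = 4.
Column 4 now contains 4, so r4c4 = 5.
Row 4 already has 4, which forces r4c5 = 2.
Row 5 already has 4, which forces r5c2 = 2.
Cage a's pair has sum 7, which forces r5c5 = 3.
Row 2 already has 3, leaving r2c1 = 5.
Row 3 now contains 5, leaving r3c1 = 2.
2 is placed in column 5, leaving r3c5 = 4.
2 is placed in row 4, leaving r4c1 = 3.
The full grid is 4 1 2 3 5 / 5 3 4 2 1 / 2 5 3 1 4 / 3 4 1 5 2 / 1 2 5 4 3.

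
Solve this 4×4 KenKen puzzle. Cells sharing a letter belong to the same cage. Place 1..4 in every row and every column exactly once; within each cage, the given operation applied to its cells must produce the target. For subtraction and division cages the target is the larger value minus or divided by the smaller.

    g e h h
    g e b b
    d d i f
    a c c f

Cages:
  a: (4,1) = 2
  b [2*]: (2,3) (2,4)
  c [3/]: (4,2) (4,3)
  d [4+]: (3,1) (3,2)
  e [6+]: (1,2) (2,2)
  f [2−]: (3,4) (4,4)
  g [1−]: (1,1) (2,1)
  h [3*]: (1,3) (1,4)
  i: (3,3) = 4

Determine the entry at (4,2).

Cage i is a single given cell, so (3,3) = 4.
Cage a is a single given cell, so (4,1) = 2.
Row 1 needs a 2, and only (1,2) is open for it.
Column 2 already has 2; hence (2,2) = 4.
Cage g's pair has difference 1, so (1,1) = 4.
Row 2 already has 4, which forces (2,1) = 3.
Column 1 now contains 3, which forces (3,1) = 1.
Row 3 now contains 1, which forces (3,2) = 3.
3 is placed in row 3, which forces (3,4) = 2.
Column 2 already has 3; hence (4,2) = 1.
Row 4 already has 1; hence (4,3) = 3.
Row 4 already has 3, leaving (4,4) = 4.
Column 3 now contains 3; hence (1,3) = 1.
Cage h needs two cells with product 3, leaving (1,4) = 3.
Cage b needs two cells with product 2, so (2,3) = 2.
Column 4 already has 2, so (2,4) = 1.
The full grid is 4 2 1 3 / 3 4 2 1 / 1 3 4 2 / 2 1 3 4.

1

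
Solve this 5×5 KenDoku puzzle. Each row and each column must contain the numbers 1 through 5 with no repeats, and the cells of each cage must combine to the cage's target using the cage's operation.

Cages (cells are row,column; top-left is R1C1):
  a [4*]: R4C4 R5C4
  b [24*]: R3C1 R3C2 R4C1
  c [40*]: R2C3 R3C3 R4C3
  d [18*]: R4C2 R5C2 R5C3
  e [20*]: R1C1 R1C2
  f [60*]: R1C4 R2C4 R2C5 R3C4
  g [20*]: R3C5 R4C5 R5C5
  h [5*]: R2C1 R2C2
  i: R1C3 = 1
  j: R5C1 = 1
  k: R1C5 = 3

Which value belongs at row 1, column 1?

4

I is a freebie, leaving R1C3 = 1.
K is a freebie; hence R1C5 = 3.
The 3 cells of cage d must have product 18; hence R4C2 = 3.
Cage j is given, so R5C1 = 1.
The 3 cells of cage d must have product 18, leaving R5C2 = 2.
Cage d has product 18, so R5C3 = 3.
Row 5 already has 1, which forces R5C4 = 4.
4 is placed in row 5, so R5C5 = 5.
Column 1 already has 1, so R2C1 = 5.
Cage h's pair has product 5, which forces R2C2 = 1.
Row 2 now contains 1, so R2C4 = 3.
Cage b needs product 24, leaving R3C1 = 3.
2 is placed in column 2, so R3C2 = 4.
4 is placed in row 3, leaving R3C5 = 1.
Cage b has product 24, so R4C1 = 2.
4 is placed in column 4; hence R4C4 = 1.
Column 5 already has 1; hence R4C5 = 4.
5 is placed in column 1; hence R1C1 = 4.
Column 2 already has 4; hence R1C2 = 5.
Row 1 now contains 5, leaving R1C4 = 2.
Cage c has product 40, leaving R2C3 = 4.
Column 5 now contains 4, leaving R2C5 = 2.
Cage c needs product 40, which forces R3C3 = 2.
2 is placed in column 4, leaving R3C4 = 5.
4 is placed in row 4, so R4C3 = 5.
Filled in: 4 5 1 2 3 / 5 1 4 3 2 / 3 4 2 5 1 / 2 3 5 1 4 / 1 2 3 4 5.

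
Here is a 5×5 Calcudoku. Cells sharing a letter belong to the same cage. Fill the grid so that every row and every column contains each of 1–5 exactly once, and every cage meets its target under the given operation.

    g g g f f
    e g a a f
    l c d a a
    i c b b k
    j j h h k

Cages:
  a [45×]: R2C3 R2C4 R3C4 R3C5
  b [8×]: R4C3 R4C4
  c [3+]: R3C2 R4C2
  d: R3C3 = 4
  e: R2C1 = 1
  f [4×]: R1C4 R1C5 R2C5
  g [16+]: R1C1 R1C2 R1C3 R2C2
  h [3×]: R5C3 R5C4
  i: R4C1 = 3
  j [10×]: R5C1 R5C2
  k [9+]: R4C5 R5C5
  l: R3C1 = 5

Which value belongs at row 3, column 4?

1

E is a freebie, leaving R2C1 = 1.
1 is placed in row 2; hence R2C5 = 2.
L is a freebie, which forces R3C1 = 5.
D is a freebie, leaving R3C3 = 4.
Cage i is given, which forces R4C1 = 3.
4 is placed in column 3, leaving R4C3 = 2.
Row 4 now contains 2; hence R4C4 = 4.
Row 4 now contains 4, which forces R4C5 = 5.
Column 1 now contains 5, so R5C1 = 2.
2 is placed in row 5, which forces R5C2 = 5.
Column 5 now contains 5; hence R5C5 = 4.
2 is placed in column 1, so R1C1 = 4.
The 4 cells of cage g must have sum 16; hence R1C2 = 3.
The 4 cells of cage g must have sum 16; hence R1C3 = 5.
Cage f needs product 4, leaving R1C4 = 2.
Column 5 now contains 4, which forces R1C5 = 1.
Column 2 already has 5, leaving R2C2 = 4.
Column 3 now contains 5; hence R2C3 = 3.
Row 2 now contains 3, leaving R2C4 = 5.
Cage c's pair has sum 3, which forces R3C2 = 2.
Column 5 already has 1, so R3C5 = 3.
Row 4 now contains 2, leaving R4C2 = 1.
3 is placed in column 3, leaving R5C3 = 1.
Row 5 now contains 1; hence R5C4 = 3.
Row 3 now contains 3; hence R3C4 = 1.
Completed grid: 4 3 5 2 1 / 1 4 3 5 2 / 5 2 4 1 3 / 3 1 2 4 5 / 2 5 1 3 4.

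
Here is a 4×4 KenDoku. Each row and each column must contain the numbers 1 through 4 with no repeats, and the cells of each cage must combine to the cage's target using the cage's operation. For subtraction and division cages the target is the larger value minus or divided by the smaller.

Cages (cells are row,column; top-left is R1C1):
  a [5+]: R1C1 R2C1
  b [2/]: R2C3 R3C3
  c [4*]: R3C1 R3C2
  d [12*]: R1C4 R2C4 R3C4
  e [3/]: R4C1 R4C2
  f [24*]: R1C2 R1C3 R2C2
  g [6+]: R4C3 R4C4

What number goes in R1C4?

The only place for 2 in row 3 is R3C3.
Column 3 now contains 2, which forces R4C3 = 4.
Cage g's pair has sum 6, leaving R4C4 = 2.
Column 3 already has 4, so R1C3 = 3.
Column 3 already has 4, so R2C3 = 1.
The only place for 2 in row 2 is R2C2.
Column 2 already has 2, which forces R1C2 = 4.
4 is placed in row 1, so R1C4 = 1.
4 is placed in column 2, so R3C2 = 1.
Column 2 already has 1, leaving R4C2 = 3.
Row 1 already has 1, which forces R1C1 = 2.
The two cells of cage a must have sum 5; hence R2C1 = 3.
Row 2 already has 3, so R2C4 = 4.
1 is placed in row 3, so R3C1 = 4.
4 is placed in column 4, so R3C4 = 3.
3 is placed in row 4, so R4C1 = 1.
The full grid is 2 4 3 1 / 3 2 1 4 / 4 1 2 3 / 1 3 4 2.

1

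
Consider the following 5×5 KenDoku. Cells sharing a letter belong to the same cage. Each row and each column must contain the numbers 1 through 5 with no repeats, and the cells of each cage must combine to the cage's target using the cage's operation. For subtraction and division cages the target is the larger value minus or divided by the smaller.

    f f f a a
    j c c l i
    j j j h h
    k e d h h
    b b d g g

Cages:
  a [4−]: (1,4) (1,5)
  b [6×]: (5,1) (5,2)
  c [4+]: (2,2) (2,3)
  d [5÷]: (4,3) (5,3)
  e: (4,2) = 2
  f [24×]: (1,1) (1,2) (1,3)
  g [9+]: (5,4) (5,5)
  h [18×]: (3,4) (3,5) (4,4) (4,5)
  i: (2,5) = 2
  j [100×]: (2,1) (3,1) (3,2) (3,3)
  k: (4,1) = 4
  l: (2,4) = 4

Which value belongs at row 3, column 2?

5

Cage j needs product 100, which forces (2,1) = 5.
L is a freebie, leaving (2,4) = 4.
Cage i is given, which forces (2,5) = 2.
K is a freebie, which forces (4,1) = 4.
Cage e is a single given cell, leaving (4,2) = 2.
2 is placed in column 2; hence (5,2) = 3.
Column 4 already has 4; hence (5,4) = 5.
Row 5 now contains 5, so (5,5) = 4.
3 is placed in column 2; hence (1,2) = 4.
Column 4 already has 5, which forces (1,4) = 1.
Cage a needs two cells with difference 4, so (1,5) = 5.
3 is placed in column 2, which forces (2,2) = 1.
The two cells of cage c must have sum 4, so (2,3) = 3.
Column 1 now contains 4, which forces (3,1) = 1.
Column 2 now contains 4, which forces (3,2) = 5.
5 is placed in row 3; hence (3,3) = 4.
The 4 cells of cage h must have product 18, so (3,4) = 2.
The 4 cells of cage h must have product 18; hence (3,5) = 3.
Cage d's pair has quotient 5, so (4,3) = 5.
Cage h has product 18, which forces (4,4) = 3.
Cage h needs product 18, so (4,5) = 1.
Row 5 now contains 3; hence (5,1) = 2.
Row 5 now contains 5; hence (5,3) = 1.
2 is placed in column 1; hence (1,1) = 3.
3 is placed in column 3; hence (1,3) = 2.
Filled in: 3 4 2 1 5 / 5 1 3 4 2 / 1 5 4 2 3 / 4 2 5 3 1 / 2 3 1 5 4.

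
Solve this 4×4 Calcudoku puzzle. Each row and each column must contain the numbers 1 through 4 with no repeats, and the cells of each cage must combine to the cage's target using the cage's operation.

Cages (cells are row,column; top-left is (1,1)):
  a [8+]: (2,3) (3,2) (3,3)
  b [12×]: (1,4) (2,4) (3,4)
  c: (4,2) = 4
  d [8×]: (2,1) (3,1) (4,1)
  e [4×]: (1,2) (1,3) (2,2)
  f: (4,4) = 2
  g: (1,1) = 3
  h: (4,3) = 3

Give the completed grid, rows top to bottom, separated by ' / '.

3 1 2 4 / 4 2 1 3 / 2 3 4 1 / 1 4 3 2

G is a freebie, which forces (1,1) = 3.
Cage c is given, so (4,2) = 4.
H is a freebie, so (4,3) = 3.
Cage f is a single given cell, leaving (4,4) = 2.
Column 2 already has 4, so (1,2) = 1.
Cage e has product 4, leaving (1,3) = 2.
Row 1 now contains 1; hence (1,4) = 4.
Cage e has product 4, which forces (2,2) = 2.
Column 2 already has 2, leaving (3,2) = 3.
Row 3 now contains 3, so (3,4) = 1.
Row 4 now contains 2, leaving (4,1) = 1.
Row 2 now contains 2; hence (2,1) = 4.
Cage a has sum 8; hence (2,3) = 1.
1 is placed in column 4; hence (2,4) = 3.
The 3 cells of cage d must have product 8, so (3,1) = 2.
Row 3 now contains 1; hence (3,3) = 4.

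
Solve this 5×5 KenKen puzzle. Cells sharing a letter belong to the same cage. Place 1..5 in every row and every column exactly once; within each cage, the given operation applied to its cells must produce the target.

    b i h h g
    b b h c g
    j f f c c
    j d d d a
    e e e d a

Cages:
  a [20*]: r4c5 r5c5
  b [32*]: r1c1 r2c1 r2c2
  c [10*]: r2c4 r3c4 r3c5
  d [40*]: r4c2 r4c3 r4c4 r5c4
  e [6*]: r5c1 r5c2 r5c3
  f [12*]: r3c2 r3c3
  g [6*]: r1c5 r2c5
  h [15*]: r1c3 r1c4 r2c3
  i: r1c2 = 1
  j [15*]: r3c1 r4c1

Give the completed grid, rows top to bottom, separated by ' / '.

4 1 5 3 2 / 2 4 1 5 3 / 5 3 4 2 1 / 3 5 2 1 4 / 1 2 3 4 5

Cage b has product 32; hence r1c1 = 4.
I is a freebie; hence r1c2 = 1.
Cage b needs product 32, which forces r2c1 = 2.
The 3 cells of cage b must have product 32, leaving r2c2 = 4.
Row 2 already has 2; hence r2c5 = 3.
4 is placed in column 2, so r3c2 = 3.
Row 3 already has 3, so r3c3 = 4.
Column 2 now contains 3; hence r5c2 = 2.
Column 5 now contains 3, which forces r1c5 = 2.
Cage h has product 15, leaving r2c3 = 1.
1 is placed in row 2, so r2c4 = 5.
Row 3 already has 3; hence r3c1 = 5.
Row 3 now contains 5, so r3c5 = 1.
The two cells of cage j must have product 15; hence r4c1 = 3.
Column 2 already has 2, leaving r4c2 = 5.
Column 3 already has 1, which forces r4c3 = 2.
Row 4 now contains 5, so r4c5 = 4.
Column 1 now contains 3, so r5c1 = 1.
Column 3 already has 1, so r5c3 = 3.
1 is placed in row 5; hence r5c4 = 4.
4 is placed in column 5, which forces r5c5 = 5.
Column 3 already has 3; hence r1c3 = 5.
5 is placed in column 4, which forces r1c4 = 3.
1 is placed in row 3, which forces r3c4 = 2.
Row 4 now contains 4, so r4c4 = 1.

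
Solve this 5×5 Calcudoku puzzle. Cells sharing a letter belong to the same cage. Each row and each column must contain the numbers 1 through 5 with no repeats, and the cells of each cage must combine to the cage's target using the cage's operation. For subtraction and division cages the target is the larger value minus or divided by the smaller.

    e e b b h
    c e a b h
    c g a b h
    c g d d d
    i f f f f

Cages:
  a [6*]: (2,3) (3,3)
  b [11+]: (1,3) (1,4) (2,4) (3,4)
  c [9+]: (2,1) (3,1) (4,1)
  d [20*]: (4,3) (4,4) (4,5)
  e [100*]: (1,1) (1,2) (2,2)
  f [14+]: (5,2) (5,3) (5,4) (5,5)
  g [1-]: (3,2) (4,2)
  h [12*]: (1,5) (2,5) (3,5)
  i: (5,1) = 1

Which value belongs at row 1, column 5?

The 3 cells of cage e must have product 100, leaving (1,1) = 5.
Cage e has product 100, leaving (1,2) = 4.
Cage e needs product 100, so (2,2) = 5.
I is a freebie; hence (5,1) = 1.
Row 3 needs a 5, and only (3,4) is open for it.
The only place for 2 in column 5 is (5,5).
2 is placed in row 5, so (5,2) = 3.
The 4 cells of cage f must have sum 14; hence (5,3) = 5.
Cage f needs sum 14; hence (5,4) = 4.
Cage d needs product 20, so (4,3) = 4.
Column 4 now contains 4, which forces (4,4) = 1.
Cage d needs product 20; hence (4,5) = 5.
The 4 cells of cage b must have sum 11, leaving (1,3) = 1.
1 is placed in row 1, leaving (1,5) = 3.
Cage g needs two cells with difference 1, leaving (3,2) = 1.
Row 3 now contains 1, which forces (3,5) = 4.
Row 4 now contains 1, which forces (4,2) = 2.
Row 1 now contains 3, leaving (1,4) = 2.
Cage c has sum 9; hence (2,1) = 4.
The 4 cells of cage b must have sum 11, which forces (2,4) = 3.
4 is placed in column 5, leaving (2,5) = 1.
Cage c has sum 9, so (3,1) = 2.
Row 3 now contains 2, which forces (3,3) = 3.
Row 4 now contains 2, leaving (4,1) = 3.
3 is placed in row 2, which forces (2,3) = 2.
Filled in: 5 4 1 2 3 / 4 5 2 3 1 / 2 1 3 5 4 / 3 2 4 1 5 / 1 3 5 4 2.

3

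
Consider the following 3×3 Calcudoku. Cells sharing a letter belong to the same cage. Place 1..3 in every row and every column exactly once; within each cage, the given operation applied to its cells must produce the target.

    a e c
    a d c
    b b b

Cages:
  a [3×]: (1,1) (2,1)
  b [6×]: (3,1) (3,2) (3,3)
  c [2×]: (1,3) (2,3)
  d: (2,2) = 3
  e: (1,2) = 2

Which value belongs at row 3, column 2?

Cage e is given, so (1,2) = 2.
Row 1 now contains 2, which forces (1,3) = 1.
D is a freebie, which forces (2,2) = 3.
1 is placed in column 3, which forces (2,3) = 2.
3 is placed in column 2, which forces (3,2) = 1.
Column 3 already has 2, leaving (3,3) = 3.
Row 1 already has 1, leaving (1,1) = 3.
Row 2 now contains 3, leaving (2,1) = 1.
3 is placed in row 3, so (3,1) = 2.
Filled in: 3 2 1 / 1 3 2 / 2 1 3.

1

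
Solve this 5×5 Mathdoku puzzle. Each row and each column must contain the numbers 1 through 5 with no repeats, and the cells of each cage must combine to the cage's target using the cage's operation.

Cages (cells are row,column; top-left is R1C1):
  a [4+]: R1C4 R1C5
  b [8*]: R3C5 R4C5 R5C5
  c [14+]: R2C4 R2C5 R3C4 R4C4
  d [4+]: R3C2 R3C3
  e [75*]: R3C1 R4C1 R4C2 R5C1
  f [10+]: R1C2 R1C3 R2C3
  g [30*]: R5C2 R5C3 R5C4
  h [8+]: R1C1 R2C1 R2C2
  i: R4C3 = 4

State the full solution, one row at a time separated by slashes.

Cage e needs product 75; hence R4C2 = 5.
Cage i is a single given cell; hence R4C3 = 4.
In row 5, 4 can only go at R5C5, so R5C5 = 4.
The only place for 4 in row 3 is R3C4.
In row 3, 2 can only go at R3C5, so R3C5 = 2.
2 is placed in column 5, so R4C5 = 1.
Cage a's pair has sum 4, so R1C4 = 1.
Column 5 now contains 1, leaving R1C5 = 3.
3 is placed in column 5, leaving R2C5 = 5.
1 is placed in row 4, leaving R4C1 = 3.
Row 4 now contains 3, so R4C4 = 2.
Cage f has sum 10, which forces R1C3 = 5.
2 is placed in column 4, so R2C4 = 3.
Column 4 now contains 3, so R5C4 = 5.
Cage h needs sum 8, leaving R1C1 = 2.
Cage f needs sum 10, so R1C2 = 4.
The 3 cells of cage h must have sum 8, so R2C1 = 4.
Cage h has sum 8; hence R2C2 = 2.
Row 2 already has 3, leaving R2C3 = 1.
Cage e needs product 75, which forces R3C1 = 5.
Column 3 already has 1, which forces R3C3 = 3.
5 is placed in row 5, which forces R5C1 = 1.
Column 2 now contains 2, so R5C2 = 3.
Column 3 now contains 3, leaving R5C3 = 2.
Row 3 already has 3, leaving R3C2 = 1.

2 4 5 1 3 / 4 2 1 3 5 / 5 1 3 4 2 / 3 5 4 2 1 / 1 3 2 5 4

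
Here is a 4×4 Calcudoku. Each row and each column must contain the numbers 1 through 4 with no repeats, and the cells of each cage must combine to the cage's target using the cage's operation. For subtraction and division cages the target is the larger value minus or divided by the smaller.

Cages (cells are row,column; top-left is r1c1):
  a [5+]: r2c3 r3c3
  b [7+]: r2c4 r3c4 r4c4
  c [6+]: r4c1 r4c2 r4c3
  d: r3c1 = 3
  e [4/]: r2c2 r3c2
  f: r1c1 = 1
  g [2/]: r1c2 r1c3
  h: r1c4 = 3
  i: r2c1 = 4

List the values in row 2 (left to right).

4 1 3 2

Cage f is a single given cell, so r1c1 = 1.
Cage h is given; hence r1c4 = 3.
Cage i is a single given cell, which forces r2c1 = 4.
Row 2 now contains 4; hence r2c2 = 1.
Row 2 now contains 1; hence r2c4 = 2.
D is a freebie, leaving r3c1 = 3.
1 is placed in column 2, leaving r3c2 = 4.
Row 3 already has 4, which forces r3c4 = 1.
Column 1 now contains 3; hence r4c1 = 2.
2 is placed in row 4; hence r4c2 = 3.
3 is placed in row 4, leaving r4c3 = 1.
Column 4 now contains 1; hence r4c4 = 4.
Column 2 already has 4, which forces r1c2 = 2.
Cage g's pair has quotient 2, leaving r1c3 = 4.
Row 2 already has 2, leaving r2c3 = 3.
1 is placed in row 3, which forces r3c3 = 2.
The full grid is 1 2 4 3 / 4 1 3 2 / 3 4 2 1 / 2 3 1 4.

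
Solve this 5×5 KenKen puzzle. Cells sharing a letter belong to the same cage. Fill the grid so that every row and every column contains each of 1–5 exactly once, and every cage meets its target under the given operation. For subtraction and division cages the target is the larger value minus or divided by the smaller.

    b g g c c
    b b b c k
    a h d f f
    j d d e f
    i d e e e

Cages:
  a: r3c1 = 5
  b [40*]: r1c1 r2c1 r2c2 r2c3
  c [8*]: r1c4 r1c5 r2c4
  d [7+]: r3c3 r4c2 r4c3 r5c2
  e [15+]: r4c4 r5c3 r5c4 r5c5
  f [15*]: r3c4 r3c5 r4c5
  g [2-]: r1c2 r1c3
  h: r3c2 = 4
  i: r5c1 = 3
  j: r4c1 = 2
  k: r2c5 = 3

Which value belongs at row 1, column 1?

Cage k is given, leaving r2c5 = 3.
Cage a is given, which forces r3c1 = 5.
Cage h is a single given cell, which forces r3c2 = 4.
Row 3 already has 5, so r3c5 = 1.
J is a freebie, so r4c1 = 2.
Column 5 now contains 1; hence r4c5 = 5.
I is a freebie, which forces r5c1 = 3.
The 4 cells of cage d must have sum 7, so r3c3 = 2.
Row 3 now contains 1, leaving r3c4 = 3.
The 4 cells of cage d must have sum 7; hence r4c2 = 3.
The 4 cells of cage d must have sum 7, so r4c3 = 1.
Cage e has sum 15, so r4c4 = 4.
Cage d needs sum 7, which forces r5c2 = 1.
The 3 cells of cage c must have product 8, leaving r1c5 = 4.
Cage b has product 40; hence r2c2 = 2.
Column 3 already has 2, so r2c3 = 5.
2 is placed in row 2, which forces r2c4 = 1.
Column 3 already has 5; hence r5c3 = 4.
Column 5 already has 4, leaving r5c5 = 2.
Row 1 already has 4, which forces r1c1 = 1.
Column 2 already has 2, which forces r1c2 = 5.
Row 1 already has 4, so r1c3 = 3.
1 is placed in column 4, leaving r1c4 = 2.
1 is placed in row 2; hence r2c1 = 4.
2 is placed in row 5; hence r5c4 = 5.
Filled in: 1 5 3 2 4 / 4 2 5 1 3 / 5 4 2 3 1 / 2 3 1 4 5 / 3 1 4 5 2.

1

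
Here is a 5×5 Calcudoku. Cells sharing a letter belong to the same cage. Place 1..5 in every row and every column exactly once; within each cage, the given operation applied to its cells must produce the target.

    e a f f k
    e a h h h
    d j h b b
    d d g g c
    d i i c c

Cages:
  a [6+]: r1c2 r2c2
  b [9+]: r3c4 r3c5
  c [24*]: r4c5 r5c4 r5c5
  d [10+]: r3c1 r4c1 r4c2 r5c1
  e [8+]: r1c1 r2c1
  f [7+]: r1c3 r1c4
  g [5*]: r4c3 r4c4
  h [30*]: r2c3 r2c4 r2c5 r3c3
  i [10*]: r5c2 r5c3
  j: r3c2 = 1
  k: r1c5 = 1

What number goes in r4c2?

Cage k is a single given cell, which forces r1c5 = 1.
J is a freebie; hence r3c2 = 1.
Row 2 needs a 4, and only r2c2 is open for it.
Column 2 now contains 4, leaving r1c2 = 2.
Column 2 now contains 2, which forces r4c2 = 3.
Column 2 now contains 2, which forces r5c2 = 5.
Row 5 now contains 5, so r5c3 = 2.
The 3 cells of cage c must have product 24, which forces r4c5 = 2.
Cage h has product 30, leaving r2c3 = 1.
The 4 cells of cage h must have product 30; hence r2c4 = 2.
Cage d needs sum 10, which forces r3c1 = 2.
Column 3 already has 1, so r4c3 = 5.
5 is placed in row 4, which forces r4c4 = 1.
Cage h has product 30, which forces r2c5 = 5.
Column 3 already has 5; hence r3c3 = 3.
5 is placed in column 5, so r3c5 = 4.
Row 4 already has 1, so r4c1 = 4.
Cage d needs sum 10, which forces r5c1 = 1.
4 is placed in column 5, which forces r5c5 = 3.
Cage e's pair has sum 8, so r1c1 = 5.
Column 3 already has 3, so r1c3 = 4.
The two cells of cage f must have sum 7, leaving r1c4 = 3.
5 is placed in row 2, leaving r2c1 = 3.
Row 3 already has 4, so r3c4 = 5.
3 is placed in row 5, leaving r5c4 = 4.
Completed grid: 5 2 4 3 1 / 3 4 1 2 5 / 2 1 3 5 4 / 4 3 5 1 2 / 1 5 2 4 3.

3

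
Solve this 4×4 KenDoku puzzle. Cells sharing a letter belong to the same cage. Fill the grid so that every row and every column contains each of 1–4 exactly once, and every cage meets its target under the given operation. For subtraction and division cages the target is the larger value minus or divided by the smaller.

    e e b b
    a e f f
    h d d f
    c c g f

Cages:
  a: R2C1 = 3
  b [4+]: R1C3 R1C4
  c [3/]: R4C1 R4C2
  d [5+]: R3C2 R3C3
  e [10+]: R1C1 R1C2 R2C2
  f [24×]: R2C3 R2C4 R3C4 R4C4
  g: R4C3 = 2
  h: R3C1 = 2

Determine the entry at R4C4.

A is a freebie, so R2C1 = 3.
Row 2 now contains 3, which forces R2C2 = 4.
H is a freebie, which forces R3C1 = 2.
Column 1 now contains 3, leaving R4C1 = 1.
Row 4 already has 1, so R4C2 = 3.
G is a freebie, which forces R4C3 = 2.
Row 4 already has 2; hence R4C4 = 4.
Column 1 now contains 3, so R1C1 = 4.
Column 2 already has 4, which forces R1C2 = 2.
Column 3 now contains 2, leaving R2C3 = 1.
Cage f has product 24, leaving R2C4 = 2.
3 is placed in column 2; hence R3C2 = 1.
Cage d needs two cells with sum 5, which forces R3C3 = 4.
Cage f needs product 24, leaving R3C4 = 3.
1 is placed in column 3, so R1C3 = 3.
Column 4 now contains 3, leaving R1C4 = 1.
Filled in: 4 2 3 1 / 3 4 1 2 / 2 1 4 3 / 1 3 2 4.

4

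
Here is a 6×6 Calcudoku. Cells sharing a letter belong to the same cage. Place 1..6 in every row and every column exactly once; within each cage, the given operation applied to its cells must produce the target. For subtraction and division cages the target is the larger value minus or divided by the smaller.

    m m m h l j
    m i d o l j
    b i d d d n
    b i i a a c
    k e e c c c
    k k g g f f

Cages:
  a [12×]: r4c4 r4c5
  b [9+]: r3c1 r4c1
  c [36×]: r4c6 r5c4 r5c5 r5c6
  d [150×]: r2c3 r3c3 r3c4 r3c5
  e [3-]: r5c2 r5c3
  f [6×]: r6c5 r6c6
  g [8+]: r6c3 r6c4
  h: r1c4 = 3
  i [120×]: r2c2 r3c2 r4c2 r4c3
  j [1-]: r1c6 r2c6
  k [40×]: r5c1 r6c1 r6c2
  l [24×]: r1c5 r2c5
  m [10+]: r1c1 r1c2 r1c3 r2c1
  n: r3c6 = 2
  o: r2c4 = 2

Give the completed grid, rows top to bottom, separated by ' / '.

Cage h is a single given cell, leaving r1c4 = 3.
Cage d has product 150, leaving r2c3 = 5.
O is a freebie, so r2c4 = 2.
Cage n is given, leaving r3c6 = 2.
Row 1 needs a 5, and only r1c6 is open for it.
In column 5, 5 can only go at r3c5, so r3c5 = 5.
The 4 cells of cage i must have product 120; hence r4c2 = 5.
The only place for 4 in row 3 is r3c2.
Column 2 now contains 4, so r6c2 = 2.
Row 6 already has 2; hence r6c3 = 3.
Cage g's pair has sum 8, so r6c4 = 5.
The 3 cells of cage k must have product 40; hence r5c1 = 5.
5 is placed in row 6, leaving r6c1 = 4.
The only place for 3 in row 3 is r3c1.
Column 1 now contains 3, so r2c1 = 1.
Column 1 now contains 3, which forces r4c1 = 6.
Row 4 now contains 6, so r4c4 = 4.
Column 1 already has 6, leaving r1c1 = 2.
Cage a's pair has product 12, leaving r4c5 = 3.
3 is placed in row 4, so r4c6 = 1.
Column 5 now contains 3, which forces r5c5 = 2.
Column 6 already has 1, leaving r6c6 = 6.
Cage i needs product 120, so r2c2 = 3.
Column 6 already has 6, which forces r2c6 = 4.
Row 4 already has 1; hence r4c3 = 2.
3 is placed in column 2, so r5c2 = 1.
Cage c has product 36, leaving r5c4 = 6.
Cage c needs product 36; hence r5c6 = 3.
6 is placed in row 6, leaving r6c5 = 1.
Column 2 now contains 1; hence r1c2 = 6.
Cage m needs sum 10, which forces r1c3 = 1.
Cage l's pair has product 24; hence r1c5 = 4.
Row 2 already has 4; hence r2c5 = 6.
Cage d needs product 150, leaving r3c3 = 6.
6 is placed in column 4, which forces r3c4 = 1.
6 is placed in row 5, so r5c3 = 4.

2 6 1 3 4 5 / 1 3 5 2 6 4 / 3 4 6 1 5 2 / 6 5 2 4 3 1 / 5 1 4 6 2 3 / 4 2 3 5 1 6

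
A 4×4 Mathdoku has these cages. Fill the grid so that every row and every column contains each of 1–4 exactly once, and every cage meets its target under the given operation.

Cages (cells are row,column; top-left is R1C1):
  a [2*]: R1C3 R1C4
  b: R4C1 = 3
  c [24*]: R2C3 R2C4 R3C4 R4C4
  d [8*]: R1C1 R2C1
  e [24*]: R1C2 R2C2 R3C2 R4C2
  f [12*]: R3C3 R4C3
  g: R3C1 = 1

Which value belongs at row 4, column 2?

1

Cage g is given; hence R3C1 = 1.
Cage b is given, which forces R4C1 = 3.
3 is placed in row 4, so R4C3 = 4.
Column 3 already has 4, so R3C3 = 3.
Cage c has product 24; hence R2C4 = 3.
Cage c needs product 24; hence R3C4 = 4.
Cage e has product 24, leaving R1C2 = 3.
Cage e needs product 24; hence R2C2 = 4.
Row 3 now contains 4, so R3C2 = 2.
Cage e needs product 24, which forces R4C2 = 1.
1 is placed in row 4, which forces R4C4 = 2.
The two cells of cage d must have product 8, which forces R1C1 = 4.
Cage a's pair has product 2, so R1C3 = 2.
2 is placed in column 4, leaving R1C4 = 1.
4 is placed in row 2; hence R2C1 = 2.
The 4 cells of cage c must have product 24, which forces R2C3 = 1.
The full grid is 4 3 2 1 / 2 4 1 3 / 1 2 3 4 / 3 1 4 2.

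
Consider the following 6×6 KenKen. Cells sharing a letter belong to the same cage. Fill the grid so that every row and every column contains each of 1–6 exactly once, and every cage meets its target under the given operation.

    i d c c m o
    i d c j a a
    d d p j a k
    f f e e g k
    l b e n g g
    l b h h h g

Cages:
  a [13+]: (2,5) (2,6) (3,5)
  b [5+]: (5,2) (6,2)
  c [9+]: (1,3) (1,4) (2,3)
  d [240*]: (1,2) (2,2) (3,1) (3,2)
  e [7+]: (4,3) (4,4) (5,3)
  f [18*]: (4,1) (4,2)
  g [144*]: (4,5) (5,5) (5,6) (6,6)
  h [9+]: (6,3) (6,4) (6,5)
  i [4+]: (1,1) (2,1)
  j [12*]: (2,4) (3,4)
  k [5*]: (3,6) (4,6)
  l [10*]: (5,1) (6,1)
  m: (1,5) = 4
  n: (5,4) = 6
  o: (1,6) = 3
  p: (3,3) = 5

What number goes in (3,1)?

M is a freebie, leaving (1,5) = 4.
O is a freebie; hence (1,6) = 3.
Cage p is a single given cell; hence (3,3) = 5.
Row 3 now contains 5, leaving (3,6) = 1.
Column 6 now contains 1, leaving (4,6) = 5.
N is a freebie, leaving (5,4) = 6.
Row 1 already has 3, leaving (1,1) = 1.
The two cells of cage i must have sum 4, which forces (2,1) = 3.
Row 2 already has 3; hence (2,4) = 4.
4 is placed in column 4, leaving (3,4) = 3.
3 is placed in column 1, leaving (4,1) = 6.
6 is placed in row 4, leaving (4,2) = 3.
3 is placed in row 4; hence (4,5) = 2.
The 3 cells of cage c must have sum 9, leaving (1,3) = 6.
Cage c has sum 9, leaving (1,4) = 2.
Cage c needs sum 9, leaving (2,3) = 1.
Row 2 now contains 1, so (2,5) = 5.
2 is placed in column 5, which forces (3,5) = 6.
Cage e has sum 7; hence (4,3) = 4.
Row 4 now contains 2; hence (4,4) = 1.
Cage e needs sum 7, leaving (5,3) = 2.
Cage g needs product 144; hence (5,5) = 3.
Cage g has product 144; hence (5,6) = 4.
Column 3 now contains 2, so (6,3) = 3.
Column 4 now contains 1; hence (6,4) = 5.
Column 5 already has 3; hence (6,5) = 1.
The 4 cells of cage g must have product 144, leaving (6,6) = 6.
Row 1 already has 2, leaving (1,2) = 5.
The 4 cells of cage d must have product 240, leaving (2,2) = 6.
6 is placed in column 6; hence (2,6) = 2.
Row 5 already has 2, so (5,1) = 5.
Row 5 now contains 4, which forces (5,2) = 1.
5 is placed in row 6, which forces (6,1) = 2.
Row 6 already has 1; hence (6,2) = 4.
2 is placed in column 1, so (3,1) = 4.
4 is placed in column 2; hence (3,2) = 2.
The full grid is 1 5 6 2 4 3 / 3 6 1 4 5 2 / 4 2 5 3 6 1 / 6 3 4 1 2 5 / 5 1 2 6 3 4 / 2 4 3 5 1 6.

4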